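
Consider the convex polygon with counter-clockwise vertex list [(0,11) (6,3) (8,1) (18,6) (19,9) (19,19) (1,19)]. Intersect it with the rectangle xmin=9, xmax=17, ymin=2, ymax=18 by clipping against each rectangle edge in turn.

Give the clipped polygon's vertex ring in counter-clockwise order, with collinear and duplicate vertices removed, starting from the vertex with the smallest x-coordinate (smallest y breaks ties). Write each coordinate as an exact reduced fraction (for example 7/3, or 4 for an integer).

1. After x ≥ 9: [(9,3/2) (18,6) (19,9) (19,19) (9,19)]
2. After x ≤ 17: [(9,3/2) (17,11/2) (17,19) (9,19)]
3. After y ≥ 2: [(9,2) (10,2) (17,11/2) (17,19) (9,19)]
4. After y ≤ 18: [(9,18) (9,2) (10,2) (17,11/2) (17,18)]
5. Canonical ring: [(9,2) (10,2) (17,11/2) (17,18) (9,18)]

Clipped polygon: [(9,2) (10,2) (17,11/2) (17,18) (9,18)]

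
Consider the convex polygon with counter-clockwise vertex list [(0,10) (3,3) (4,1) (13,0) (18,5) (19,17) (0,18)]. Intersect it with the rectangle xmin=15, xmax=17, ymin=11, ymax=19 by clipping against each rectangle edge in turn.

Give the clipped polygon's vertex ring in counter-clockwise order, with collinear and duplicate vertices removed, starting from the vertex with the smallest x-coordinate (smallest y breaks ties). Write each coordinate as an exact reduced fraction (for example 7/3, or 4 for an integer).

Clipped polygon: [(15,11) (17,11) (17,325/19) (15,327/19)]

1. After x ≥ 15: [(15,2) (18,5) (19,17) (15,327/19)]
2. After x ≤ 17: [(15,2) (17,4) (17,325/19) (15,327/19)]
3. After y ≥ 11: [(15,11) (17,11) (17,325/19) (15,327/19)]
4. After y ≤ 19: [(15,11) (17,11) (17,325/19) (15,327/19)]
5. Canonical ring: [(15,11) (17,11) (17,325/19) (15,327/19)]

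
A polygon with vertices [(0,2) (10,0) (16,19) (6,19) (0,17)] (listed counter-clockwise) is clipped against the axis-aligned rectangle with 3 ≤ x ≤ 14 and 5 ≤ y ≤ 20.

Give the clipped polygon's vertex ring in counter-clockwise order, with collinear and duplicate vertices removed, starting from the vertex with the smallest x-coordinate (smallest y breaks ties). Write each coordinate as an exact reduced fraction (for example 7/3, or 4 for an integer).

Clipped polygon: [(3,5) (220/19,5) (14,38/3) (14,19) (6,19) (3,18)]

1. After x ≥ 3: [(3,7/5) (10,0) (16,19) (6,19) (3,18)]
2. After x ≤ 14: [(3,7/5) (10,0) (14,38/3) (14,19) (6,19) (3,18)]
3. After y ≥ 5: [(3,5) (220/19,5) (14,38/3) (14,19) (6,19) (3,18)]
4. After y ≤ 20: [(3,5) (220/19,5) (14,38/3) (14,19) (6,19) (3,18)]
5. Canonical ring: [(3,5) (220/19,5) (14,38/3) (14,19) (6,19) (3,18)]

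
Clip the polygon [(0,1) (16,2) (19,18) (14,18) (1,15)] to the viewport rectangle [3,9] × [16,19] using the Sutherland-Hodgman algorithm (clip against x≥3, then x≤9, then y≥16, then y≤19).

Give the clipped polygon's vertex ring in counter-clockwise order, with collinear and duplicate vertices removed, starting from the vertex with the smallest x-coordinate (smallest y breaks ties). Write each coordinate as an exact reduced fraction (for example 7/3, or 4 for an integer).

1. After x ≥ 3: [(3,19/16) (16,2) (19,18) (14,18) (3,201/13)]
2. After x ≤ 9: [(3,19/16) (9,25/16) (9,219/13) (3,201/13)]
3. After y ≥ 16: [(9,16) (9,219/13) (16/3,16)]
4. After y ≤ 19: [(9,16) (9,219/13) (16/3,16)]
5. Canonical ring: [(16/3,16) (9,16) (9,219/13)]

Clipped polygon: [(16/3,16) (9,16) (9,219/13)]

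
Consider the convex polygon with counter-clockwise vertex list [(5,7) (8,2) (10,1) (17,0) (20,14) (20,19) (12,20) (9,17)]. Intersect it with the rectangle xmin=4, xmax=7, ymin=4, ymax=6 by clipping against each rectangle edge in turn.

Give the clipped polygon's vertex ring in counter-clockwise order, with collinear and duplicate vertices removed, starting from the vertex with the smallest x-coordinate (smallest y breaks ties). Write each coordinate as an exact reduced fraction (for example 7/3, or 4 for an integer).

1. After x ≥ 4: [(5,7) (8,2) (10,1) (17,0) (20,14) (20,19) (12,20) (9,17)]
2. After x ≤ 7: [(7,12) (5,7) (7,11/3)]
3. After y ≥ 4: [(7,4) (7,12) (5,7) (34/5,4)]
4. After y ≤ 6: [(7,4) (7,6) (28/5,6) (34/5,4)]
5. Canonical ring: [(28/5,6) (34/5,4) (7,4) (7,6)]

Clipped polygon: [(28/5,6) (34/5,4) (7,4) (7,6)]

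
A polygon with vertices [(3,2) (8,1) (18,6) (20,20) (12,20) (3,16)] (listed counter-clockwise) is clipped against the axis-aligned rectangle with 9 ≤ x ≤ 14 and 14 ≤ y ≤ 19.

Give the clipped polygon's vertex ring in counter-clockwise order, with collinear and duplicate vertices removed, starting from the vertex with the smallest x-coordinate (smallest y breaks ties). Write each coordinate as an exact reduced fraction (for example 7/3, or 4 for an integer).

1. After x ≥ 9: [(9,3/2) (18,6) (20,20) (12,20) (9,56/3)]
2. After x ≤ 14: [(9,3/2) (14,4) (14,20) (12,20) (9,56/3)]
3. After y ≥ 14: [(9,14) (14,14) (14,20) (12,20) (9,56/3)]
4. After y ≤ 19: [(9,14) (14,14) (14,19) (39/4,19) (9,56/3)]
5. Canonical ring: [(9,14) (14,14) (14,19) (39/4,19) (9,56/3)]

Clipped polygon: [(9,14) (14,14) (14,19) (39/4,19) (9,56/3)]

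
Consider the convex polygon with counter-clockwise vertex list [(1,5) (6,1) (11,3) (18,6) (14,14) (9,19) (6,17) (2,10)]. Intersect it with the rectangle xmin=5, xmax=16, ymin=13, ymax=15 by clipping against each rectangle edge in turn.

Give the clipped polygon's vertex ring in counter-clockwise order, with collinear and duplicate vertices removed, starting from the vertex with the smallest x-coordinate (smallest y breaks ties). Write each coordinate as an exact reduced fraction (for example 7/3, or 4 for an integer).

Clipped polygon: [(5,13) (29/2,13) (14,14) (13,15) (5,15)]

1. After x ≥ 5: [(5,9/5) (6,1) (11,3) (18,6) (14,14) (9,19) (6,17) (5,61/4)]
2. After x ≤ 16: [(5,9/5) (6,1) (11,3) (16,36/7) (16,10) (14,14) (9,19) (6,17) (5,61/4)]
3. After y ≥ 13: [(5,13) (29/2,13) (14,14) (9,19) (6,17) (5,61/4)]
4. After y ≤ 15: [(5,15) (5,13) (29/2,13) (14,14) (13,15)]
5. Canonical ring: [(5,13) (29/2,13) (14,14) (13,15) (5,15)]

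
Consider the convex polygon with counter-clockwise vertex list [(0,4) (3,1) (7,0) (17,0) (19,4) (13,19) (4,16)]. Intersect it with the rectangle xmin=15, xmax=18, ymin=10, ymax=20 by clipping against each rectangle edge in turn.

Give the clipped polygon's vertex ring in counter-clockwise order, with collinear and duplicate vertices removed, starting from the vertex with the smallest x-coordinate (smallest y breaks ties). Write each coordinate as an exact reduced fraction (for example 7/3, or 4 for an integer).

1. After x ≥ 15: [(15,0) (17,0) (19,4) (15,14)]
2. After x ≤ 18: [(15,0) (17,0) (18,2) (18,13/2) (15,14)]
3. After y ≥ 10: [(15,10) (83/5,10) (15,14)]
4. After y ≤ 20: [(15,10) (83/5,10) (15,14)]
5. Canonical ring: [(15,10) (83/5,10) (15,14)]

Clipped polygon: [(15,10) (83/5,10) (15,14)]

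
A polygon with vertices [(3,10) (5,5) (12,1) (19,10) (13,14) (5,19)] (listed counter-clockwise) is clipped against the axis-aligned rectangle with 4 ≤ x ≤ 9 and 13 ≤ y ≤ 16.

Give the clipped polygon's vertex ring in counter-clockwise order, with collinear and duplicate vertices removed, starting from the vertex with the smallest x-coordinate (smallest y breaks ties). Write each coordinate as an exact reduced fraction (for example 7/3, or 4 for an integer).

1. After x ≥ 4: [(4,29/2) (4,15/2) (5,5) (12,1) (19,10) (13,14) (5,19)]
2. After x ≤ 9: [(4,29/2) (4,15/2) (5,5) (9,19/7) (9,33/2) (5,19)]
3. After y ≥ 13: [(4,29/2) (4,13) (9,13) (9,33/2) (5,19)]
4. After y ≤ 16: [(13/3,16) (4,29/2) (4,13) (9,13) (9,16)]
5. Canonical ring: [(4,13) (9,13) (9,16) (13/3,16) (4,29/2)]

Clipped polygon: [(4,13) (9,13) (9,16) (13/3,16) (4,29/2)]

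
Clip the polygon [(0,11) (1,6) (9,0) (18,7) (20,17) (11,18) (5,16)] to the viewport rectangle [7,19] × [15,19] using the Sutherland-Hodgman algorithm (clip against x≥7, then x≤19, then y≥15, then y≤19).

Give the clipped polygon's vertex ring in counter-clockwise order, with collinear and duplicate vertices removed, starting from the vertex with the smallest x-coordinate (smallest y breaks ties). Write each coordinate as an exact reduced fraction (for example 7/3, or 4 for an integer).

Clipped polygon: [(7,15) (19,15) (19,154/9) (11,18) (7,50/3)]

1. After x ≥ 7: [(7,3/2) (9,0) (18,7) (20,17) (11,18) (7,50/3)]
2. After x ≤ 19: [(7,3/2) (9,0) (18,7) (19,12) (19,154/9) (11,18) (7,50/3)]
3. After y ≥ 15: [(7,15) (19,15) (19,154/9) (11,18) (7,50/3)]
4. After y ≤ 19: [(7,15) (19,15) (19,154/9) (11,18) (7,50/3)]
5. Canonical ring: [(7,15) (19,15) (19,154/9) (11,18) (7,50/3)]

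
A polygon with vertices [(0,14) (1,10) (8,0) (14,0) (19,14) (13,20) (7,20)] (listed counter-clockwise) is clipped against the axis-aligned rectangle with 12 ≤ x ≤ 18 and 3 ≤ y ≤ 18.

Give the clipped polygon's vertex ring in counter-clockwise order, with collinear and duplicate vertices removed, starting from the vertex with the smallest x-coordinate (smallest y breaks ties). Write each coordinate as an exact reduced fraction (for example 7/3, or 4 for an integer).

1. After x ≥ 12: [(12,0) (14,0) (19,14) (13,20) (12,20)]
2. After x ≤ 18: [(12,0) (14,0) (18,56/5) (18,15) (13,20) (12,20)]
3. After y ≥ 3: [(12,3) (211/14,3) (18,56/5) (18,15) (13,20) (12,20)]
4. After y ≤ 18: [(12,18) (12,3) (211/14,3) (18,56/5) (18,15) (15,18)]
5. Canonical ring: [(12,3) (211/14,3) (18,56/5) (18,15) (15,18) (12,18)]

Clipped polygon: [(12,3) (211/14,3) (18,56/5) (18,15) (15,18) (12,18)]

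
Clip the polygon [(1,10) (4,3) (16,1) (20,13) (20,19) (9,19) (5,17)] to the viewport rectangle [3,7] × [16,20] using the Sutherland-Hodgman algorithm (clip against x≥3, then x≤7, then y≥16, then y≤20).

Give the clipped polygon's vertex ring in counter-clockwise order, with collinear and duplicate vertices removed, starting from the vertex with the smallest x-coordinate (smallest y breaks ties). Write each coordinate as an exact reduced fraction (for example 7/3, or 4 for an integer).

1. After x ≥ 3: [(3,27/2) (3,16/3) (4,3) (16,1) (20,13) (20,19) (9,19) (5,17)]
2. After x ≤ 7: [(3,27/2) (3,16/3) (4,3) (7,5/2) (7,18) (5,17)]
3. After y ≥ 16: [(31/7,16) (7,16) (7,18) (5,17)]
4. After y ≤ 20: [(31/7,16) (7,16) (7,18) (5,17)]
5. Canonical ring: [(31/7,16) (7,16) (7,18) (5,17)]

Clipped polygon: [(31/7,16) (7,16) (7,18) (5,17)]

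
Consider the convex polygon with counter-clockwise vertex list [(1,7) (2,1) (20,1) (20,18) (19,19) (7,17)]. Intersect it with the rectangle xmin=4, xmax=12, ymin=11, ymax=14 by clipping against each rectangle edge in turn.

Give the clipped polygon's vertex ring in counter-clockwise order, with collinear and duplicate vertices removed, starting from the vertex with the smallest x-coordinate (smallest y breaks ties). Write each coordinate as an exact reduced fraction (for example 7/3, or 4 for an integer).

1. After x ≥ 4: [(4,12) (4,1) (20,1) (20,18) (19,19) (7,17)]
2. After x ≤ 12: [(4,12) (4,1) (12,1) (12,107/6) (7,17)]
3. After y ≥ 11: [(4,12) (4,11) (12,11) (12,107/6) (7,17)]
4. After y ≤ 14: [(26/5,14) (4,12) (4,11) (12,11) (12,14)]
5. Canonical ring: [(4,11) (12,11) (12,14) (26/5,14) (4,12)]

Clipped polygon: [(4,11) (12,11) (12,14) (26/5,14) (4,12)]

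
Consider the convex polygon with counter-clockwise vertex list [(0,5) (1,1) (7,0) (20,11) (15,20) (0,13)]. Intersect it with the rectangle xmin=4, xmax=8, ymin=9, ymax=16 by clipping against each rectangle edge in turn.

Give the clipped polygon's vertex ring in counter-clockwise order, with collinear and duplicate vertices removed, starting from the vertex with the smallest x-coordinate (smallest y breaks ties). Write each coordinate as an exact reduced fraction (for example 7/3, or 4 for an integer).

Clipped polygon: [(4,9) (8,9) (8,16) (45/7,16) (4,223/15)]

1. After x ≥ 4: [(4,1/2) (7,0) (20,11) (15,20) (4,223/15)]
2. After x ≤ 8: [(4,1/2) (7,0) (8,11/13) (8,251/15) (4,223/15)]
3. After y ≥ 9: [(4,9) (8,9) (8,251/15) (4,223/15)]
4. After y ≤ 16: [(4,9) (8,9) (8,16) (45/7,16) (4,223/15)]
5. Canonical ring: [(4,9) (8,9) (8,16) (45/7,16) (4,223/15)]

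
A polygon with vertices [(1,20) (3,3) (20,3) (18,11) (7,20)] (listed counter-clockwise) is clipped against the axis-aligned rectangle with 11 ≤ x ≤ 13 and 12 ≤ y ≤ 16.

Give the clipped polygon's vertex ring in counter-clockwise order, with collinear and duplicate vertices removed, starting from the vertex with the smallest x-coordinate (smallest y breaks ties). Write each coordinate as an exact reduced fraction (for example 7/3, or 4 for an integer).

Clipped polygon: [(11,12) (13,12) (13,166/11) (107/9,16) (11,16)]

1. After x ≥ 11: [(11,3) (20,3) (18,11) (11,184/11)]
2. After x ≤ 13: [(11,3) (13,3) (13,166/11) (11,184/11)]
3. After y ≥ 12: [(11,12) (13,12) (13,166/11) (11,184/11)]
4. After y ≤ 16: [(11,16) (11,12) (13,12) (13,166/11) (107/9,16)]
5. Canonical ring: [(11,12) (13,12) (13,166/11) (107/9,16) (11,16)]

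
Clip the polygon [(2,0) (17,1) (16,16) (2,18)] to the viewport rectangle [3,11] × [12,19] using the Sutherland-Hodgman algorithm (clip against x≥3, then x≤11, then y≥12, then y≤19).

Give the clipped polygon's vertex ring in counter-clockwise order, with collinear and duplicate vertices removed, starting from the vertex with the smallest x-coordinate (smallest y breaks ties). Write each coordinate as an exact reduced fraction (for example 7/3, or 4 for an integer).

1. After x ≥ 3: [(3,1/15) (17,1) (16,16) (3,125/7)]
2. After x ≤ 11: [(3,1/15) (11,3/5) (11,117/7) (3,125/7)]
3. After y ≥ 12: [(3,12) (11,12) (11,117/7) (3,125/7)]
4. After y ≤ 19: [(3,12) (11,12) (11,117/7) (3,125/7)]
5. Canonical ring: [(3,12) (11,12) (11,117/7) (3,125/7)]

Clipped polygon: [(3,12) (11,12) (11,117/7) (3,125/7)]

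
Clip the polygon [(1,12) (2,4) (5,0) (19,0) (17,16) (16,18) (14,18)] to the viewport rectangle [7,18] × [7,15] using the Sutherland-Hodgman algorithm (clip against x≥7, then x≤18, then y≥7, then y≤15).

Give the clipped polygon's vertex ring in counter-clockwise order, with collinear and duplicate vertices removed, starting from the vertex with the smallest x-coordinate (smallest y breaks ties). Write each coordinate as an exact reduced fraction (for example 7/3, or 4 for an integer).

Clipped polygon: [(7,7) (18,7) (18,8) (137/8,15) (15/2,15) (7,192/13)]

1. After x ≥ 7: [(7,192/13) (7,0) (19,0) (17,16) (16,18) (14,18)]
2. After x ≤ 18: [(7,192/13) (7,0) (18,0) (18,8) (17,16) (16,18) (14,18)]
3. After y ≥ 7: [(7,192/13) (7,7) (18,7) (18,8) (17,16) (16,18) (14,18)]
4. After y ≤ 15: [(15/2,15) (7,192/13) (7,7) (18,7) (18,8) (137/8,15)]
5. Canonical ring: [(7,7) (18,7) (18,8) (137/8,15) (15/2,15) (7,192/13)]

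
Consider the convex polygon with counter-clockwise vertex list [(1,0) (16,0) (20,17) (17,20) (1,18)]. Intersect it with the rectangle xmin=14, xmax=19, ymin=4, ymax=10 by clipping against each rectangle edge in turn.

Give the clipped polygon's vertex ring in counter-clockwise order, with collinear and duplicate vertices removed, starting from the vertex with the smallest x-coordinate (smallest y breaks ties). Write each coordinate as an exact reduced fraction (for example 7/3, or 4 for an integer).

1. After x ≥ 14: [(14,0) (16,0) (20,17) (17,20) (14,157/8)]
2. After x ≤ 19: [(14,0) (16,0) (19,51/4) (19,18) (17,20) (14,157/8)]
3. After y ≥ 4: [(14,4) (288/17,4) (19,51/4) (19,18) (17,20) (14,157/8)]
4. After y ≤ 10: [(14,10) (14,4) (288/17,4) (312/17,10)]
5. Canonical ring: [(14,4) (288/17,4) (312/17,10) (14,10)]

Clipped polygon: [(14,4) (288/17,4) (312/17,10) (14,10)]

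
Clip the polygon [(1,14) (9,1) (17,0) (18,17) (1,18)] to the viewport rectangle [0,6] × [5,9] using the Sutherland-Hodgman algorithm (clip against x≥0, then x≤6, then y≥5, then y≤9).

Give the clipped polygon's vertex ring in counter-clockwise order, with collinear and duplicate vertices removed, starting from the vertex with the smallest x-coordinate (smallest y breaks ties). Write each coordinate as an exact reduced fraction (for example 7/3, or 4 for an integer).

1. After x ≥ 0: [(1,14) (9,1) (17,0) (18,17) (1,18)]
2. After x ≤ 6: [(1,14) (6,47/8) (6,301/17) (1,18)]
3. After y ≥ 5: [(1,14) (6,47/8) (6,301/17) (1,18)]
4. After y ≤ 9: [(53/13,9) (6,47/8) (6,9)]
5. Canonical ring: [(53/13,9) (6,47/8) (6,9)]

Clipped polygon: [(53/13,9) (6,47/8) (6,9)]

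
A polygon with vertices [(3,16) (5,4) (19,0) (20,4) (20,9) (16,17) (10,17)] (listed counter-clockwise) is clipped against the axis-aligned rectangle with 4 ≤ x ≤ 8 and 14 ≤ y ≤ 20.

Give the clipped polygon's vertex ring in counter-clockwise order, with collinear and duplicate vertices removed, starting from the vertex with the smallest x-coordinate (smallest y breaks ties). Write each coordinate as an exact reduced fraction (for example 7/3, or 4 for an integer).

Clipped polygon: [(4,14) (8,14) (8,117/7) (4,113/7)]

1. After x ≥ 4: [(4,113/7) (4,10) (5,4) (19,0) (20,4) (20,9) (16,17) (10,17)]
2. After x ≤ 8: [(8,117/7) (4,113/7) (4,10) (5,4) (8,22/7)]
3. After y ≥ 14: [(8,14) (8,117/7) (4,113/7) (4,14)]
4. After y ≤ 20: [(8,14) (8,117/7) (4,113/7) (4,14)]
5. Canonical ring: [(4,14) (8,14) (8,117/7) (4,113/7)]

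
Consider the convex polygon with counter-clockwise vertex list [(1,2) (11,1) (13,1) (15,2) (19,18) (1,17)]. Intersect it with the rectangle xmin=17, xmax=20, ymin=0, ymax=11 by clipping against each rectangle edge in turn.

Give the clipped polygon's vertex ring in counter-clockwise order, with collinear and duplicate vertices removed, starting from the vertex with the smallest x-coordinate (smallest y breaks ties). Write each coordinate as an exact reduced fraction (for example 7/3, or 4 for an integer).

1. After x ≥ 17: [(17,10) (19,18) (17,161/9)]
2. After x ≤ 20: [(17,10) (19,18) (17,161/9)]
3. After y ≥ 0: [(17,10) (19,18) (17,161/9)]
4. After y ≤ 11: [(17,11) (17,10) (69/4,11)]
5. Canonical ring: [(17,10) (69/4,11) (17,11)]

Clipped polygon: [(17,10) (69/4,11) (17,11)]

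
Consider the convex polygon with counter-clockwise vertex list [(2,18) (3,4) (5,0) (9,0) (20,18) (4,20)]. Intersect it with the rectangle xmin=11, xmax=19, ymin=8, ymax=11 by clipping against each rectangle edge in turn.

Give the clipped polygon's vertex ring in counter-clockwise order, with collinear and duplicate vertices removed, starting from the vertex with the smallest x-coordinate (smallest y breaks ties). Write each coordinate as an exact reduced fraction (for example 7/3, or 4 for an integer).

1. After x ≥ 11: [(11,36/11) (20,18) (11,153/8)]
2. After x ≤ 19: [(11,36/11) (19,180/11) (19,145/8) (11,153/8)]
3. After y ≥ 8: [(11,8) (125/9,8) (19,180/11) (19,145/8) (11,153/8)]
4. After y ≤ 11: [(11,11) (11,8) (125/9,8) (283/18,11)]
5. Canonical ring: [(11,8) (125/9,8) (283/18,11) (11,11)]

Clipped polygon: [(11,8) (125/9,8) (283/18,11) (11,11)]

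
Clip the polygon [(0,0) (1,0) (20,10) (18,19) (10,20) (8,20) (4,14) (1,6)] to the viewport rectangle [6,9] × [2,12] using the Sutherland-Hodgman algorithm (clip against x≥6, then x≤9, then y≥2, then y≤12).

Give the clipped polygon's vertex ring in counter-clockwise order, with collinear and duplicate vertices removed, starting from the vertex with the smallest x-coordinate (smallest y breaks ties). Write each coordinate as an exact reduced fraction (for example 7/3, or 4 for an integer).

1. After x ≥ 6: [(6,50/19) (20,10) (18,19) (10,20) (8,20) (6,17)]
2. After x ≤ 9: [(6,50/19) (9,80/19) (9,20) (8,20) (6,17)]
3. After y ≥ 2: [(6,50/19) (9,80/19) (9,20) (8,20) (6,17)]
4. After y ≤ 12: [(6,12) (6,50/19) (9,80/19) (9,12)]
5. Canonical ring: [(6,50/19) (9,80/19) (9,12) (6,12)]

Clipped polygon: [(6,50/19) (9,80/19) (9,12) (6,12)]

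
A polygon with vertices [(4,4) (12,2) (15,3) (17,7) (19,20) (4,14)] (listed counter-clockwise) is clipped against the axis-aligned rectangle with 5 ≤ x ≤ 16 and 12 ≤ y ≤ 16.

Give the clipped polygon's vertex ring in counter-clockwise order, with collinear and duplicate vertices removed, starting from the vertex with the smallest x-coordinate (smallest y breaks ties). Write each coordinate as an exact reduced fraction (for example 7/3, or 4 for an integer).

Clipped polygon: [(5,12) (16,12) (16,16) (9,16) (5,72/5)]

1. After x ≥ 5: [(5,15/4) (12,2) (15,3) (17,7) (19,20) (5,72/5)]
2. After x ≤ 16: [(5,15/4) (12,2) (15,3) (16,5) (16,94/5) (5,72/5)]
3. After y ≥ 12: [(5,12) (16,12) (16,94/5) (5,72/5)]
4. After y ≤ 16: [(5,12) (16,12) (16,16) (9,16) (5,72/5)]
5. Canonical ring: [(5,12) (16,12) (16,16) (9,16) (5,72/5)]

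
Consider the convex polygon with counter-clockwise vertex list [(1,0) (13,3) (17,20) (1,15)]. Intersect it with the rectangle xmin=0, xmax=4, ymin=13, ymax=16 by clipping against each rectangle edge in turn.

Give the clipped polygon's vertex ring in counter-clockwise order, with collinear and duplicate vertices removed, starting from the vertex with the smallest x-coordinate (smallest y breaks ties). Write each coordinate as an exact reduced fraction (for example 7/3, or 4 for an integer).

Clipped polygon: [(1,13) (4,13) (4,255/16) (1,15)]

1. After x ≥ 0: [(1,0) (13,3) (17,20) (1,15)]
2. After x ≤ 4: [(1,0) (4,3/4) (4,255/16) (1,15)]
3. After y ≥ 13: [(1,13) (4,13) (4,255/16) (1,15)]
4. After y ≤ 16: [(1,13) (4,13) (4,255/16) (1,15)]
5. Canonical ring: [(1,13) (4,13) (4,255/16) (1,15)]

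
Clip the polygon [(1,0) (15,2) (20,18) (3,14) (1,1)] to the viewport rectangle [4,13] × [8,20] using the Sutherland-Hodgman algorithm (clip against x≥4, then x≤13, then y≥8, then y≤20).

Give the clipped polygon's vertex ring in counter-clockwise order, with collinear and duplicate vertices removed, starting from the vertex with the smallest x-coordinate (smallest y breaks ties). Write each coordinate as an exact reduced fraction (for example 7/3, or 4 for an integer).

Clipped polygon: [(4,8) (13,8) (13,278/17) (4,242/17)]

1. After x ≥ 4: [(4,3/7) (15,2) (20,18) (4,242/17)]
2. After x ≤ 13: [(4,3/7) (13,12/7) (13,278/17) (4,242/17)]
3. After y ≥ 8: [(4,8) (13,8) (13,278/17) (4,242/17)]
4. After y ≤ 20: [(4,8) (13,8) (13,278/17) (4,242/17)]
5. Canonical ring: [(4,8) (13,8) (13,278/17) (4,242/17)]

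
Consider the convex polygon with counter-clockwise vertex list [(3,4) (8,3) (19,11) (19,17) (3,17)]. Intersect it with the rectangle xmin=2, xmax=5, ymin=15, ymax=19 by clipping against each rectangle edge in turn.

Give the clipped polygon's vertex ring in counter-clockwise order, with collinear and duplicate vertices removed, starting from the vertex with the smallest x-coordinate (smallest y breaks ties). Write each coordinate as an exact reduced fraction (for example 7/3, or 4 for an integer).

1. After x ≥ 2: [(3,4) (8,3) (19,11) (19,17) (3,17)]
2. After x ≤ 5: [(3,4) (5,18/5) (5,17) (3,17)]
3. After y ≥ 15: [(3,15) (5,15) (5,17) (3,17)]
4. After y ≤ 19: [(3,15) (5,15) (5,17) (3,17)]
5. Canonical ring: [(3,15) (5,15) (5,17) (3,17)]

Clipped polygon: [(3,15) (5,15) (5,17) (3,17)]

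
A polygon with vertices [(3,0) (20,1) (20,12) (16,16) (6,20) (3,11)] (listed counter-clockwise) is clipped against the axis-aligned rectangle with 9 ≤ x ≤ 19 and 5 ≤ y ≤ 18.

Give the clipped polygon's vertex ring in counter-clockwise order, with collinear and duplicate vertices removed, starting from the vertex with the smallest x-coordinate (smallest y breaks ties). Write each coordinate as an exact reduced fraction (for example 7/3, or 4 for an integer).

1. After x ≥ 9: [(9,6/17) (20,1) (20,12) (16,16) (9,94/5)]
2. After x ≤ 19: [(9,6/17) (19,16/17) (19,13) (16,16) (9,94/5)]
3. After y ≥ 5: [(9,5) (19,5) (19,13) (16,16) (9,94/5)]
4. After y ≤ 18: [(9,18) (9,5) (19,5) (19,13) (16,16) (11,18)]
5. Canonical ring: [(9,5) (19,5) (19,13) (16,16) (11,18) (9,18)]

Clipped polygon: [(9,5) (19,5) (19,13) (16,16) (11,18) (9,18)]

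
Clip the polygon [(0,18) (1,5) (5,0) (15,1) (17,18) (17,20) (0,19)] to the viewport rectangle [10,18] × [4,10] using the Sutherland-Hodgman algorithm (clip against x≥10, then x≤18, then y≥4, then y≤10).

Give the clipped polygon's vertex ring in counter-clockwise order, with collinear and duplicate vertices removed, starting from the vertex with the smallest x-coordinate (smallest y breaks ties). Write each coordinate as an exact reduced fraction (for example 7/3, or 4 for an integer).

Clipped polygon: [(10,4) (261/17,4) (273/17,10) (10,10)]

1. After x ≥ 10: [(10,1/2) (15,1) (17,18) (17,20) (10,333/17)]
2. After x ≤ 18: [(10,1/2) (15,1) (17,18) (17,20) (10,333/17)]
3. After y ≥ 4: [(10,4) (261/17,4) (17,18) (17,20) (10,333/17)]
4. After y ≤ 10: [(10,10) (10,4) (261/17,4) (273/17,10)]
5. Canonical ring: [(10,4) (261/17,4) (273/17,10) (10,10)]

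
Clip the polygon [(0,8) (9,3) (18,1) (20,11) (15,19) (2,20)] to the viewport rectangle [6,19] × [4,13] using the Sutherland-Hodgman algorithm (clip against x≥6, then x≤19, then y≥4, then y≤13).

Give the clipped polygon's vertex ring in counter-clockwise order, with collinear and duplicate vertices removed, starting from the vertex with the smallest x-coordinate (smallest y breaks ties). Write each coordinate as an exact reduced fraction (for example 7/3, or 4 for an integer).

1. After x ≥ 6: [(6,14/3) (9,3) (18,1) (20,11) (15,19) (6,256/13)]
2. After x ≤ 19: [(6,14/3) (9,3) (18,1) (19,6) (19,63/5) (15,19) (6,256/13)]
3. After y ≥ 4: [(6,14/3) (36/5,4) (93/5,4) (19,6) (19,63/5) (15,19) (6,256/13)]
4. After y ≤ 13: [(6,13) (6,14/3) (36/5,4) (93/5,4) (19,6) (19,63/5) (75/4,13)]
5. Canonical ring: [(6,14/3) (36/5,4) (93/5,4) (19,6) (19,63/5) (75/4,13) (6,13)]

Clipped polygon: [(6,14/3) (36/5,4) (93/5,4) (19,6) (19,63/5) (75/4,13) (6,13)]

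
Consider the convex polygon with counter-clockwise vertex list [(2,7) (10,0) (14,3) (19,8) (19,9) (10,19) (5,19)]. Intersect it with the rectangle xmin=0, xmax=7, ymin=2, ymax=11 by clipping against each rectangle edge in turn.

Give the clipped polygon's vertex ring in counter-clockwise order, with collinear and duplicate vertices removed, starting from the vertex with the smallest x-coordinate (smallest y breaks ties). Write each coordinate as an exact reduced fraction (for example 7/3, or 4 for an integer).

Clipped polygon: [(2,7) (7,21/8) (7,11) (3,11)]

1. After x ≥ 0: [(2,7) (10,0) (14,3) (19,8) (19,9) (10,19) (5,19)]
2. After x ≤ 7: [(2,7) (7,21/8) (7,19) (5,19)]
3. After y ≥ 2: [(2,7) (7,21/8) (7,19) (5,19)]
4. After y ≤ 11: [(3,11) (2,7) (7,21/8) (7,11)]
5. Canonical ring: [(2,7) (7,21/8) (7,11) (3,11)]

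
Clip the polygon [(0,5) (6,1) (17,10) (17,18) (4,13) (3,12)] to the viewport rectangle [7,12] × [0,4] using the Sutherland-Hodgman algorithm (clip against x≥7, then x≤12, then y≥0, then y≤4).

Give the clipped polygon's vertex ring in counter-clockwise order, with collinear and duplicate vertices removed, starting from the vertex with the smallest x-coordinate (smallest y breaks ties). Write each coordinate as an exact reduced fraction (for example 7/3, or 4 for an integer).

1. After x ≥ 7: [(7,20/11) (17,10) (17,18) (7,184/13)]
2. After x ≤ 12: [(7,20/11) (12,65/11) (12,209/13) (7,184/13)]
3. After y ≥ 0: [(7,20/11) (12,65/11) (12,209/13) (7,184/13)]
4. After y ≤ 4: [(7,4) (7,20/11) (29/3,4)]
5. Canonical ring: [(7,20/11) (29/3,4) (7,4)]

Clipped polygon: [(7,20/11) (29/3,4) (7,4)]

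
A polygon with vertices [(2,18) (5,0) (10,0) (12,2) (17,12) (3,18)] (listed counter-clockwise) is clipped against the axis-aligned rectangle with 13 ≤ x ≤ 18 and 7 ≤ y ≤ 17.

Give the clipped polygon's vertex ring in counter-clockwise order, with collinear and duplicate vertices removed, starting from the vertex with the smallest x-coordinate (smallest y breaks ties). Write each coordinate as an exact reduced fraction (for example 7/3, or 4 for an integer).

Clipped polygon: [(13,7) (29/2,7) (17,12) (13,96/7)]

1. After x ≥ 13: [(13,4) (17,12) (13,96/7)]
2. After x ≤ 18: [(13,4) (17,12) (13,96/7)]
3. After y ≥ 7: [(13,7) (29/2,7) (17,12) (13,96/7)]
4. After y ≤ 17: [(13,7) (29/2,7) (17,12) (13,96/7)]
5. Canonical ring: [(13,7) (29/2,7) (17,12) (13,96/7)]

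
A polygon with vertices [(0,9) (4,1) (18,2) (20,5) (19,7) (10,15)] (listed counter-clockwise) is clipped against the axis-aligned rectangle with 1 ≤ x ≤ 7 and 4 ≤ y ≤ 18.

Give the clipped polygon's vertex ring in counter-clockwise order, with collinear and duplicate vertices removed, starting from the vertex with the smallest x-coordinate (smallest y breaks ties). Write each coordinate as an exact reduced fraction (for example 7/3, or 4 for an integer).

1. After x ≥ 1: [(1,48/5) (1,7) (4,1) (18,2) (20,5) (19,7) (10,15)]
2. After x ≤ 7: [(7,66/5) (1,48/5) (1,7) (4,1) (7,17/14)]
3. After y ≥ 4: [(7,4) (7,66/5) (1,48/5) (1,7) (5/2,4)]
4. After y ≤ 18: [(7,4) (7,66/5) (1,48/5) (1,7) (5/2,4)]
5. Canonical ring: [(1,7) (5/2,4) (7,4) (7,66/5) (1,48/5)]

Clipped polygon: [(1,7) (5/2,4) (7,4) (7,66/5) (1,48/5)]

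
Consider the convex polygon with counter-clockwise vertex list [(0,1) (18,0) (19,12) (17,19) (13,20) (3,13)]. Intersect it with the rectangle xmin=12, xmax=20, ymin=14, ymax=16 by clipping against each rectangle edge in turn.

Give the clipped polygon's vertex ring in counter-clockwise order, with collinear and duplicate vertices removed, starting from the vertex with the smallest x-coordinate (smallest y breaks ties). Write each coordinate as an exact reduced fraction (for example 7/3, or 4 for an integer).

Clipped polygon: [(12,14) (129/7,14) (125/7,16) (12,16)]

1. After x ≥ 12: [(12,1/3) (18,0) (19,12) (17,19) (13,20) (12,193/10)]
2. After x ≤ 20: [(12,1/3) (18,0) (19,12) (17,19) (13,20) (12,193/10)]
3. After y ≥ 14: [(12,14) (129/7,14) (17,19) (13,20) (12,193/10)]
4. After y ≤ 16: [(12,16) (12,14) (129/7,14) (125/7,16)]
5. Canonical ring: [(12,14) (129/7,14) (125/7,16) (12,16)]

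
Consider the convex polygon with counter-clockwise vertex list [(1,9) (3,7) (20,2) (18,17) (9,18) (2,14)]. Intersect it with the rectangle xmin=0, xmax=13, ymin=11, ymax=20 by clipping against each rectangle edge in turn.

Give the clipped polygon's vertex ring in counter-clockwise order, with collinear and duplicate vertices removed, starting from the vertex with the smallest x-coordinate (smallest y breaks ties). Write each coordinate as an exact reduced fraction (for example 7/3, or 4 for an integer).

1. After x ≥ 0: [(1,9) (3,7) (20,2) (18,17) (9,18) (2,14)]
2. After x ≤ 13: [(1,9) (3,7) (13,69/17) (13,158/9) (9,18) (2,14)]
3. After y ≥ 11: [(7/5,11) (13,11) (13,158/9) (9,18) (2,14)]
4. After y ≤ 20: [(7/5,11) (13,11) (13,158/9) (9,18) (2,14)]
5. Canonical ring: [(7/5,11) (13,11) (13,158/9) (9,18) (2,14)]

Clipped polygon: [(7/5,11) (13,11) (13,158/9) (9,18) (2,14)]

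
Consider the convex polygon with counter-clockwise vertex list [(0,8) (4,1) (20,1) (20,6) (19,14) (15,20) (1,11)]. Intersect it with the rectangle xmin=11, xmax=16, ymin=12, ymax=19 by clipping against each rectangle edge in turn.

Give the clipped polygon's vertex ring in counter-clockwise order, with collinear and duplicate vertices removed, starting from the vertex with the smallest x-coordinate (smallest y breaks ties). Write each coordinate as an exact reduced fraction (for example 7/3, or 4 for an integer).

Clipped polygon: [(11,12) (16,12) (16,37/2) (47/3,19) (121/9,19) (11,122/7)]

1. After x ≥ 11: [(11,1) (20,1) (20,6) (19,14) (15,20) (11,122/7)]
2. After x ≤ 16: [(11,1) (16,1) (16,37/2) (15,20) (11,122/7)]
3. After y ≥ 12: [(11,12) (16,12) (16,37/2) (15,20) (11,122/7)]
4. After y ≤ 19: [(11,12) (16,12) (16,37/2) (47/3,19) (121/9,19) (11,122/7)]
5. Canonical ring: [(11,12) (16,12) (16,37/2) (47/3,19) (121/9,19) (11,122/7)]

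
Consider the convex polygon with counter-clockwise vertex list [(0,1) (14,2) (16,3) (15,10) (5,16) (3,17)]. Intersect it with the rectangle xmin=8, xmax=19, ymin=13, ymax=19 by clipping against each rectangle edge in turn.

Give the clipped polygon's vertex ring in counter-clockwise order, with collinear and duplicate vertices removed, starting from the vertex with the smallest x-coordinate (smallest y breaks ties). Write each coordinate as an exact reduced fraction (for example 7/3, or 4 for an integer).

Clipped polygon: [(8,13) (10,13) (8,71/5)]

1. After x ≥ 8: [(8,11/7) (14,2) (16,3) (15,10) (8,71/5)]
2. After x ≤ 19: [(8,11/7) (14,2) (16,3) (15,10) (8,71/5)]
3. After y ≥ 13: [(8,13) (10,13) (8,71/5)]
4. After y ≤ 19: [(8,13) (10,13) (8,71/5)]
5. Canonical ring: [(8,13) (10,13) (8,71/5)]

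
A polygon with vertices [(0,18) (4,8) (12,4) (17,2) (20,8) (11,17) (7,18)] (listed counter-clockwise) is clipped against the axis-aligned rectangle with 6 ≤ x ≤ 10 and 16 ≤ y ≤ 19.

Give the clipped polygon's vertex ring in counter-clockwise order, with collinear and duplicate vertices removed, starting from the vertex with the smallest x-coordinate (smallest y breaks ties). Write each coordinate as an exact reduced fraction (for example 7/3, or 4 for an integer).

Clipped polygon: [(6,16) (10,16) (10,69/4) (7,18) (6,18)]

1. After x ≥ 6: [(6,18) (6,7) (12,4) (17,2) (20,8) (11,17) (7,18)]
2. After x ≤ 10: [(6,18) (6,7) (10,5) (10,69/4) (7,18)]
3. After y ≥ 16: [(6,18) (6,16) (10,16) (10,69/4) (7,18)]
4. After y ≤ 19: [(6,18) (6,16) (10,16) (10,69/4) (7,18)]
5. Canonical ring: [(6,16) (10,16) (10,69/4) (7,18) (6,18)]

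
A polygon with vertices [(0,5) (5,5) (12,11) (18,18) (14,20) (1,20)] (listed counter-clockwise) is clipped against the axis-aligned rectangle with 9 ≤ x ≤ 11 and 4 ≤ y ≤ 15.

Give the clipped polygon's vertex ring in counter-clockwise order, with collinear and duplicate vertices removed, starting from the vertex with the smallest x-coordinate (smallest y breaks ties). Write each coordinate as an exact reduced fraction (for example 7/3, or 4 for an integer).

1. After x ≥ 9: [(9,59/7) (12,11) (18,18) (14,20) (9,20)]
2. After x ≤ 11: [(9,59/7) (11,71/7) (11,20) (9,20)]
3. After y ≥ 4: [(9,59/7) (11,71/7) (11,20) (9,20)]
4. After y ≤ 15: [(9,15) (9,59/7) (11,71/7) (11,15)]
5. Canonical ring: [(9,59/7) (11,71/7) (11,15) (9,15)]

Clipped polygon: [(9,59/7) (11,71/7) (11,15) (9,15)]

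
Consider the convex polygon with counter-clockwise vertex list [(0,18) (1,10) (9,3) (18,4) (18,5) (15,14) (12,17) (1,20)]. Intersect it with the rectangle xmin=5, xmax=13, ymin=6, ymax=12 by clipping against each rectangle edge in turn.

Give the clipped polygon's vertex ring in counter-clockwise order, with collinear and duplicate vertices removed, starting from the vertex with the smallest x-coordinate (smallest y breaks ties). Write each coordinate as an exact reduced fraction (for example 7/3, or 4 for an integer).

Clipped polygon: [(5,13/2) (39/7,6) (13,6) (13,12) (5,12)]

1. After x ≥ 5: [(5,13/2) (9,3) (18,4) (18,5) (15,14) (12,17) (5,208/11)]
2. After x ≤ 13: [(5,13/2) (9,3) (13,31/9) (13,16) (12,17) (5,208/11)]
3. After y ≥ 6: [(5,13/2) (39/7,6) (13,6) (13,16) (12,17) (5,208/11)]
4. After y ≤ 12: [(5,12) (5,13/2) (39/7,6) (13,6) (13,12)]
5. Canonical ring: [(5,13/2) (39/7,6) (13,6) (13,12) (5,12)]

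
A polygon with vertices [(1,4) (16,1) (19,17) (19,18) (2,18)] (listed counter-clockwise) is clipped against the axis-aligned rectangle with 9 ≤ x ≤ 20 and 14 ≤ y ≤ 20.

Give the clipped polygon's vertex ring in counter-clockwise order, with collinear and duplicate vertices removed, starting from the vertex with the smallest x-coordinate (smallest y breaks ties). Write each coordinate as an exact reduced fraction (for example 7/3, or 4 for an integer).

Clipped polygon: [(9,14) (295/16,14) (19,17) (19,18) (9,18)]

1. After x ≥ 9: [(9,12/5) (16,1) (19,17) (19,18) (9,18)]
2. After x ≤ 20: [(9,12/5) (16,1) (19,17) (19,18) (9,18)]
3. After y ≥ 14: [(9,14) (295/16,14) (19,17) (19,18) (9,18)]
4. After y ≤ 20: [(9,14) (295/16,14) (19,17) (19,18) (9,18)]
5. Canonical ring: [(9,14) (295/16,14) (19,17) (19,18) (9,18)]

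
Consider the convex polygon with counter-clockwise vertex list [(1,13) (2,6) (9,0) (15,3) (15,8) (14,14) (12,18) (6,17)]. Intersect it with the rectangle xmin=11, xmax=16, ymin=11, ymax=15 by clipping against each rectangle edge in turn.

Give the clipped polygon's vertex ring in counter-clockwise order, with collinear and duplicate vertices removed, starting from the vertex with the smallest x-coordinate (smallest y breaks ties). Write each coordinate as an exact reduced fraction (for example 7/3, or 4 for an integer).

Clipped polygon: [(11,11) (29/2,11) (14,14) (27/2,15) (11,15)]

1. After x ≥ 11: [(11,1) (15,3) (15,8) (14,14) (12,18) (11,107/6)]
2. After x ≤ 16: [(11,1) (15,3) (15,8) (14,14) (12,18) (11,107/6)]
3. After y ≥ 11: [(11,11) (29/2,11) (14,14) (12,18) (11,107/6)]
4. After y ≤ 15: [(11,15) (11,11) (29/2,11) (14,14) (27/2,15)]
5. Canonical ring: [(11,11) (29/2,11) (14,14) (27/2,15) (11,15)]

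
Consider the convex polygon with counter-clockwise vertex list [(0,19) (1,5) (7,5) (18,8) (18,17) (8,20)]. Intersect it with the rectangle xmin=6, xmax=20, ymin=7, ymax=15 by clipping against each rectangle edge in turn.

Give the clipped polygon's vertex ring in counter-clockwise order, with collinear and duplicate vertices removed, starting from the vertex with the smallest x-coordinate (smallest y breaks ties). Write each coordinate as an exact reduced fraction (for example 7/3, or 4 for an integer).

1. After x ≥ 6: [(6,79/4) (6,5) (7,5) (18,8) (18,17) (8,20)]
2. After x ≤ 20: [(6,79/4) (6,5) (7,5) (18,8) (18,17) (8,20)]
3. After y ≥ 7: [(6,79/4) (6,7) (43/3,7) (18,8) (18,17) (8,20)]
4. After y ≤ 15: [(6,15) (6,7) (43/3,7) (18,8) (18,15)]
5. Canonical ring: [(6,7) (43/3,7) (18,8) (18,15) (6,15)]

Clipped polygon: [(6,7) (43/3,7) (18,8) (18,15) (6,15)]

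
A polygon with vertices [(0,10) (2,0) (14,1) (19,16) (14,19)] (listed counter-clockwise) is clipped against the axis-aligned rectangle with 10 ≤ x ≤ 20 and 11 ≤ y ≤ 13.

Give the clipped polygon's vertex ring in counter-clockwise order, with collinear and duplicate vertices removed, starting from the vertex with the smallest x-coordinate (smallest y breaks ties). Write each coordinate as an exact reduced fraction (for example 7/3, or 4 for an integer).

Clipped polygon: [(10,11) (52/3,11) (18,13) (10,13)]

1. After x ≥ 10: [(10,115/7) (10,2/3) (14,1) (19,16) (14,19)]
2. After x ≤ 20: [(10,115/7) (10,2/3) (14,1) (19,16) (14,19)]
3. After y ≥ 11: [(10,115/7) (10,11) (52/3,11) (19,16) (14,19)]
4. After y ≤ 13: [(10,13) (10,11) (52/3,11) (18,13)]
5. Canonical ring: [(10,11) (52/3,11) (18,13) (10,13)]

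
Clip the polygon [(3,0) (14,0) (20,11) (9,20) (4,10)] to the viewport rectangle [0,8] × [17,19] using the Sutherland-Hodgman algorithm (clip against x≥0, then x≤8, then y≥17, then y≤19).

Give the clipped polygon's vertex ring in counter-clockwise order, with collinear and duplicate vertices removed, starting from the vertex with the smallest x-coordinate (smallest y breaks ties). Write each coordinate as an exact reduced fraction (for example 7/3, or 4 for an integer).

Clipped polygon: [(15/2,17) (8,17) (8,18)]

1. After x ≥ 0: [(3,0) (14,0) (20,11) (9,20) (4,10)]
2. After x ≤ 8: [(3,0) (8,0) (8,18) (4,10)]
3. After y ≥ 17: [(8,17) (8,18) (15/2,17)]
4. After y ≤ 19: [(8,17) (8,18) (15/2,17)]
5. Canonical ring: [(15/2,17) (8,17) (8,18)]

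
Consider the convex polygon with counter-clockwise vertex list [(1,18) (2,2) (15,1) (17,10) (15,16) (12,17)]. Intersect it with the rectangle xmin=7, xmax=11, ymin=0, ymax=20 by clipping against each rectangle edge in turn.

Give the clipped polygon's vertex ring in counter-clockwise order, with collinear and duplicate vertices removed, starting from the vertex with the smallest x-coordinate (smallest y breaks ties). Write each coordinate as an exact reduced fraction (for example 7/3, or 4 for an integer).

1. After x ≥ 7: [(7,192/11) (7,21/13) (15,1) (17,10) (15,16) (12,17)]
2. After x ≤ 11: [(11,188/11) (7,192/11) (7,21/13) (11,17/13)]
3. After y ≥ 0: [(11,188/11) (7,192/11) (7,21/13) (11,17/13)]
4. After y ≤ 20: [(11,188/11) (7,192/11) (7,21/13) (11,17/13)]
5. Canonical ring: [(7,21/13) (11,17/13) (11,188/11) (7,192/11)]

Clipped polygon: [(7,21/13) (11,17/13) (11,188/11) (7,192/11)]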